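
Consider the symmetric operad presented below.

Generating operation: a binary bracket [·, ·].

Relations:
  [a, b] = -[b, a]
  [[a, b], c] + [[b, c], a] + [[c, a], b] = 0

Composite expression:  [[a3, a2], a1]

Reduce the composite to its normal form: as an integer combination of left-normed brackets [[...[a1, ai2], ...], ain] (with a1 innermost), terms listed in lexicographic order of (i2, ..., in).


[[a1, a2], a3] - [[a1, a3], a2]

Antisymmetry and Jacobi reduce to a1-anchored left-normed brackets.
Composite bracket: [[a3, a2], a1]
Expanding via [a, b] = ab - ba: 4 signed words (2^2 = 4).
Coefficients come from the a1-initial words:
  the word a1a2a3 carries sign +1 and contributes +[[a1, a2], a3]
  the word a1a3a2 carries sign -1 and contributes -[[a1, a3], a2]


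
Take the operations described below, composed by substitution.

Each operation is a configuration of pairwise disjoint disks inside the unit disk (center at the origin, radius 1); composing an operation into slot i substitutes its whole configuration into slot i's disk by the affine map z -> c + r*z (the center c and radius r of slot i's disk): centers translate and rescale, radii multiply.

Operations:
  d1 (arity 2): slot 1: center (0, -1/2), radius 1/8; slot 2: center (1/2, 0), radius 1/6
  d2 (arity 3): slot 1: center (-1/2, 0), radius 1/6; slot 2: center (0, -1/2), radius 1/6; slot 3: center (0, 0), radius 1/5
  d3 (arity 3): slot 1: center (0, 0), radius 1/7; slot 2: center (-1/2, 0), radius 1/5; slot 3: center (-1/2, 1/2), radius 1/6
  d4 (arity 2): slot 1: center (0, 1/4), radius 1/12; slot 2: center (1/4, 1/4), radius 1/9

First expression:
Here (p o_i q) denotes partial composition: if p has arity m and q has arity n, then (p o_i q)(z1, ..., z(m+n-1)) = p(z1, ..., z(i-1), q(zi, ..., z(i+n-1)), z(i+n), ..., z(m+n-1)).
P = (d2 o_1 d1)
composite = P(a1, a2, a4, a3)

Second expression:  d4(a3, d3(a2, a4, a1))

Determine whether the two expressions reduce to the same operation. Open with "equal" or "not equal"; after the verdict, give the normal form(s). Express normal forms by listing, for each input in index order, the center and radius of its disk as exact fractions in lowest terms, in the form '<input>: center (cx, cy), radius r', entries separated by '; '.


not equal: they reduce to a1: center (-1/2, -1/12), radius 1/48; a2: center (-5/12, 0), radius 1/36; a3: center (0, 0), radius 1/5; a4: center (0, -1/2), radius 1/6 and a1: center (7/36, 11/36), radius 1/54; a2: center (1/4, 1/4), radius 1/63; a3: center (0, 1/4), radius 1/12; a4: center (7/36, 1/4), radius 1/45

The first composite normalizes to a1: center (-1/2, -1/12), radius 1/48; a2: center (-5/12, 0), radius 1/36; a3: center (0, 0), radius 1/5; a4: center (0, -1/2), radius 1/6
The second composite normalizes to a1: center (7/36, 11/36), radius 1/54; a2: center (1/4, 1/4), radius 1/63; a3: center (0, 1/4), radius 1/12; a4: center (7/36, 1/4), radius 1/45
The normal forms differ: not equal.


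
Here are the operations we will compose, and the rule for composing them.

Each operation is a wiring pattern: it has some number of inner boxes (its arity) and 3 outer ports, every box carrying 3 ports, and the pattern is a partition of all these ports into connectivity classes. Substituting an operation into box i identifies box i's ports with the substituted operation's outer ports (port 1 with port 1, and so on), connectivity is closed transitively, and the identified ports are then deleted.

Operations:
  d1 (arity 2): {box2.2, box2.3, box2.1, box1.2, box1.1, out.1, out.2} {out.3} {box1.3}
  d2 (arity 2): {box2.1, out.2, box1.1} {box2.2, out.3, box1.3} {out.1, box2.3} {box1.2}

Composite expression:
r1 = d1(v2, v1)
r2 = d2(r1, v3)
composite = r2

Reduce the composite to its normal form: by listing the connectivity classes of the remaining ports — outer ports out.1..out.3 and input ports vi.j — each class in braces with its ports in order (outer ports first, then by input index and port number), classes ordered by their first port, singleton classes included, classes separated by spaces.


Substituting into d2 glues patterns; closure does the rest.
stage d1: inputs (v2, v1), connectivity {out.1, out.2, v1.1, v1.2, v1.3, v2.1, v2.2} {out.3} {v2.3}, out.j its boundary
stage d2: inputs (v2, v1, v3), connectivity {out.1, v3.3} {out.2, v1.1, v1.2, v1.3, v2.1, v2.2, v3.1} {out.3, v3.2} {v2.3}, out.j its boundary

{out.1, v3.3} {out.2, v1.1, v1.2, v1.3, v2.1, v2.2, v3.1} {out.3, v3.2} {v2.3}


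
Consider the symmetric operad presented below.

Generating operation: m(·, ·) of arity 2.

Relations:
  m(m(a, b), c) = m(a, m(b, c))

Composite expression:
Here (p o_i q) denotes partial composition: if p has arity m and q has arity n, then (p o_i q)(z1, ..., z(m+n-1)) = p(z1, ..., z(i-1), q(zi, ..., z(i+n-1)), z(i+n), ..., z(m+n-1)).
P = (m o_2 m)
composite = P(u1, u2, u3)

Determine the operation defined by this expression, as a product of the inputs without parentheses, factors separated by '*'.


u1 * u2 * u3

Key point: m is associative — brackets drop, the u-order remains.
m(u2, u3) spells out as u2 * u3
m(u1, m(u2, u3)) spells out as u1 * u2 * u3


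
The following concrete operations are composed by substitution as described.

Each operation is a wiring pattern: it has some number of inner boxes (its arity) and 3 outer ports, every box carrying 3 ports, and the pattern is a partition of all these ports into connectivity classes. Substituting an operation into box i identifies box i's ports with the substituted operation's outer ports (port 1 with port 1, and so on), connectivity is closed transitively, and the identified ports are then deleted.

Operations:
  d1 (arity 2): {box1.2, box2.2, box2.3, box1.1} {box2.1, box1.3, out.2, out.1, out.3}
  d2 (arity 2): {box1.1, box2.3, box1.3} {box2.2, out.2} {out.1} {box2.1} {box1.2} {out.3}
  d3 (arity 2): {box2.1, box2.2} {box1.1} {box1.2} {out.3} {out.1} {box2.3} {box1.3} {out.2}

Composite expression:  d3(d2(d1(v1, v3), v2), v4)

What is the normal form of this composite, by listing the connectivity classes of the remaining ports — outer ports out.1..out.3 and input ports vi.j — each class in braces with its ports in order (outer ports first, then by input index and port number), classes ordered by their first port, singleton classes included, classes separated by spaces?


{out.1} {out.2} {out.3} {v1.1, v1.2, v3.2, v3.3} {v1.3, v2.3, v3.1} {v2.1} {v2.2} {v4.1, v4.2} {v4.3}


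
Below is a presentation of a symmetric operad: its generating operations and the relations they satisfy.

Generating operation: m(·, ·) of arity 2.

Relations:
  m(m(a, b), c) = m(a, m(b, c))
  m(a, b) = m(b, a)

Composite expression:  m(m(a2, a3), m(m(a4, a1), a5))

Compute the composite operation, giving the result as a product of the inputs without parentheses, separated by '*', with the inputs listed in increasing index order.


a1 * a2 * a3 * a4 * a5

Shape and order are irrelevant to m; the a-input set decides.
m(a2, a3) collapses to a2 * a3
m(a4, a1) collapses to a4 * a1
m(m(a4, a1), a5) collapses to a4 * a1 * a5
m(m(a2, a3), m(m(a4, a1), a5)) collapses to a2 * a3 * a4 * a1 * a5
putting the inputs in ascending order: a1 * a2 * a3 * a4 * a5


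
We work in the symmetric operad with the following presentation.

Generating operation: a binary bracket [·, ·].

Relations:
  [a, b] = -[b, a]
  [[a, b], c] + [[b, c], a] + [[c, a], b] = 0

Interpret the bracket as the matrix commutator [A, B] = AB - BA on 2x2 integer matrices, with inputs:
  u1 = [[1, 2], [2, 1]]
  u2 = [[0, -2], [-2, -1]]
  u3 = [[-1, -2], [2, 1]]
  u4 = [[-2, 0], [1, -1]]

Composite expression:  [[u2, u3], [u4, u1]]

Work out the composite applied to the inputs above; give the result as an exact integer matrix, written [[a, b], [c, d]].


[[-8, 8], [24, 8]]

[u2, u3] = [[-8, -6], [2, 8]]
[u4, u1] = [[-2, -2], [2, 2]]
[[u2, u3], [u4, u1]] = [[-8, 8], [24, 8]]


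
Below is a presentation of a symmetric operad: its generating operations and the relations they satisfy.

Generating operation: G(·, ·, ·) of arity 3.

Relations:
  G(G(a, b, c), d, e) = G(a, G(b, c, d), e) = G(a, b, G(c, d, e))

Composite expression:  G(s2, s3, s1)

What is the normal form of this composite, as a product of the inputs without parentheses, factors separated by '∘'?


The G-tree's shape is irrelevant; the s-reading-order decides.
G(s2, s3, s1) unparenthesizes to s2 ∘ s3 ∘ s1

s2 ∘ s3 ∘ s1


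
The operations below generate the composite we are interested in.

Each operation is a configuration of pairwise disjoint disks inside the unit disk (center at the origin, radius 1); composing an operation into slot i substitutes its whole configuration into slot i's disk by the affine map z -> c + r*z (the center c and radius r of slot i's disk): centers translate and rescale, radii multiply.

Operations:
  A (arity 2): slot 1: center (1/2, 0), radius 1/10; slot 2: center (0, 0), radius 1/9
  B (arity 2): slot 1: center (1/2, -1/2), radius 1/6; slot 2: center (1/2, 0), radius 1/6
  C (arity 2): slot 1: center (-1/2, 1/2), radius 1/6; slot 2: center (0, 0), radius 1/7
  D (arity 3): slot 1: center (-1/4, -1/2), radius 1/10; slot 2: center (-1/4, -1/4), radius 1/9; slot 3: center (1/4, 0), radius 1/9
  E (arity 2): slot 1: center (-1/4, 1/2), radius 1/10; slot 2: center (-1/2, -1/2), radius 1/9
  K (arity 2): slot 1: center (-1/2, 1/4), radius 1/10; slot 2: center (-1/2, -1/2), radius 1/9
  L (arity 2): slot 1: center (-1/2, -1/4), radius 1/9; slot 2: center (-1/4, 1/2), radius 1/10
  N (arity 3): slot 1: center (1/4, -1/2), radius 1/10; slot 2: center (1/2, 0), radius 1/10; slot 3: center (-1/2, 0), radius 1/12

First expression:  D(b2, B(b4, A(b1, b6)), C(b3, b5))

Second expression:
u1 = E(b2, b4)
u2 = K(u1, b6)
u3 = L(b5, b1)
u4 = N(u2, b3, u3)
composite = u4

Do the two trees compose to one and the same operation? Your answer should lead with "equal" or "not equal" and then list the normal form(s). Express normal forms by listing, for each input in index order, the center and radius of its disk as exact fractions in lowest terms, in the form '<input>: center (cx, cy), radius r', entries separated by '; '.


The first composite normalizes to b1: center (-5/27, -1/4), radius 1/540; b2: center (-1/4, -1/2), radius 1/10; b3: center (7/36, 1/18), radius 1/54; b4: center (-7/36, -11/36), radius 1/54; b5: center (1/4, 0), radius 1/63; b6: center (-7/36, -1/4), radius 1/486
The second composite normalizes to b1: center (-25/48, 1/24), radius 1/120; b2: center (79/400, -47/100), radius 1/1000; b3: center (1/2, 0), radius 1/10; b4: center (39/200, -12/25), radius 1/900; b5: center (-13/24, -1/48), radius 1/108; b6: center (1/5, -11/20), radius 1/90
The normal forms differ: not equal.

not equal; the first gives b1: center (-5/27, -1/4), radius 1/540; b2: center (-1/4, -1/2), radius 1/10; b3: center (7/36, 1/18), radius 1/54; b4: center (-7/36, -11/36), radius 1/54; b5: center (1/4, 0), radius 1/63; b6: center (-7/36, -1/4), radius 1/486 and the second b1: center (-25/48, 1/24), radius 1/120; b2: center (79/400, -47/100), radius 1/1000; b3: center (1/2, 0), radius 1/10; b4: center (39/200, -12/25), radius 1/900; b5: center (-13/24, -1/48), radius 1/108; b6: center (1/5, -11/20), radius 1/90


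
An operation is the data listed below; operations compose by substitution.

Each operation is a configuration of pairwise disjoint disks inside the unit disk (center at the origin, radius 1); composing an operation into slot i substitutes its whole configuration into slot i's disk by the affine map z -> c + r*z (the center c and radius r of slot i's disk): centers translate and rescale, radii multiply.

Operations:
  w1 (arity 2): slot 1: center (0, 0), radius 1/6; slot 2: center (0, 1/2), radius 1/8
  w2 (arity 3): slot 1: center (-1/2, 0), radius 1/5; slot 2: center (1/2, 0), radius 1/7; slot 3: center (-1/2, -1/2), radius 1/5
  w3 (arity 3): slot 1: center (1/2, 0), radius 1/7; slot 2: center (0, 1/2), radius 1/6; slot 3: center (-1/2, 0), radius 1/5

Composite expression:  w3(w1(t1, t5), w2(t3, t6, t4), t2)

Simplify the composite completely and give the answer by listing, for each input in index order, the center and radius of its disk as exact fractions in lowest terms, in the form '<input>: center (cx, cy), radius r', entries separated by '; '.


t1: center (1/2, 0), radius 1/42; t2: center (-1/2, 0), radius 1/5; t3: center (-1/12, 1/2), radius 1/30; t4: center (-1/12, 5/12), radius 1/30; t5: center (1/2, 1/14), radius 1/56; t6: center (1/12, 1/2), radius 1/42

Below w3, radii multiply path by path; the t-disk centers shift.
input t1: composing its 2 substitution steps yields center (1/2, 0), radius 1/42
input t5: composing its 2 substitution steps yields center (1/2, 1/14), radius 1/56
input t3: composing its 2 substitution steps yields center (-1/12, 1/2), radius 1/30
input t6: composing its 2 substitution steps yields center (1/12, 1/2), radius 1/42
input t4: composing its 2 substitution steps yields center (-1/12, 5/12), radius 1/30
input t2: composing its 1 substitution step yields center (-1/2, 0), radius 1/5


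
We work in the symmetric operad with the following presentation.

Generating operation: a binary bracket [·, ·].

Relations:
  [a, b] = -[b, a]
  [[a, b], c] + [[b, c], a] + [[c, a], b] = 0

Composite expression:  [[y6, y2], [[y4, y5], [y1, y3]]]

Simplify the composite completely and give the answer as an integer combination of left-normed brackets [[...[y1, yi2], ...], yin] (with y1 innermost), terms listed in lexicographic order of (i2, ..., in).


-[[[[[y1, y3], y4], y5], y2], y6] + [[[[[y1, y3], y4], y5], y6], y2] + [[[[[y1, y3], y5], y4], y2], y6] - [[[[[y1, y3], y5], y4], y6], y2]

A multilinear Lie element is pinned by y1-initial words (y1 innermost).
Composite bracket: [[y6, y2], [[y4, y5], [y1, y3]]]
Full expansion: 32 signed words from ab - ba (2^5 = 32).
The y1-initial words carry the normal form:
  sign of y1y3y4y5y2y6 is -1, so it contributes -[[[[[y1, y3], y4], y5], y2], y6]
  sign of y1y3y4y5y6y2 is +1, so it contributes +[[[[[y1, y3], y4], y5], y6], y2]
  sign of y1y3y5y4y2y6 is +1, so it contributes +[[[[[y1, y3], y5], y4], y2], y6]
  sign of y1y3y5y4y6y2 is -1, so it contributes -[[[[[y1, y3], y5], y4], y6], y2]


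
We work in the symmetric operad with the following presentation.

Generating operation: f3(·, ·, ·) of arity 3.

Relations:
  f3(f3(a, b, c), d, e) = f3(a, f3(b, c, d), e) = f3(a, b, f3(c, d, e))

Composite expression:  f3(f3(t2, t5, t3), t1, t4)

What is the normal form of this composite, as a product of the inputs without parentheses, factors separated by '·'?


Key point: f3 is associative — brackets drop, the t-order remains.
f3(t2, t5, t3) reduces to t2 · t5 · t3
f3(f3(t2, t5, t3), t1, t4) reduces to t2 · t5 · t3 · t1 · t4

t2 · t5 · t3 · t1 · t4


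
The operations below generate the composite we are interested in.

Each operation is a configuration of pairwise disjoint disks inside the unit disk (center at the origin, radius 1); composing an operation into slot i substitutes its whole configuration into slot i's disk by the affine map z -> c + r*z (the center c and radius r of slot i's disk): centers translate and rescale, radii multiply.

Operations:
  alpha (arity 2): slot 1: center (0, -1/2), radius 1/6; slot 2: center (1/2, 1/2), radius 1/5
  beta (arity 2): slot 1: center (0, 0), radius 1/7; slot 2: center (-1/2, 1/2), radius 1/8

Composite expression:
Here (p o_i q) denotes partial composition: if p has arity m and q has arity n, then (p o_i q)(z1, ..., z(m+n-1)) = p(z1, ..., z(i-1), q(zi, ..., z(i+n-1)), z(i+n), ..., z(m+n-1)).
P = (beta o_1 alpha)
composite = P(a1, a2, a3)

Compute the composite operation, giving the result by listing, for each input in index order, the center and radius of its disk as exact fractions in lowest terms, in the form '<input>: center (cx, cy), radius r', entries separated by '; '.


a1: center (0, -1/14), radius 1/42; a2: center (1/14, 1/14), radius 1/35; a3: center (-1/2, 1/2), radius 1/8

Affine substitution under beta: radii multiply and a-centers shift.
tracing a1 down its 2-map path: center (0, -1/14), radius 1/42
tracing a2 down its 2-map path: center (1/14, 1/14), radius 1/35
tracing a3 down its 1-map path: center (-1/2, 1/2), radius 1/8


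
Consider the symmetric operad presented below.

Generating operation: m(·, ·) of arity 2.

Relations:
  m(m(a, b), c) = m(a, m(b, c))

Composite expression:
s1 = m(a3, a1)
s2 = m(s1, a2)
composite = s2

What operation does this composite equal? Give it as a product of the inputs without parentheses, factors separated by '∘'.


a3 ∘ a1 ∘ a2

Associativity of m dissolves the nesting; only the a-input order survives.
m(a3, a1) linearizes to a3 ∘ a1
m(m(a3, a1), a2) linearizes to a3 ∘ a1 ∘ a2


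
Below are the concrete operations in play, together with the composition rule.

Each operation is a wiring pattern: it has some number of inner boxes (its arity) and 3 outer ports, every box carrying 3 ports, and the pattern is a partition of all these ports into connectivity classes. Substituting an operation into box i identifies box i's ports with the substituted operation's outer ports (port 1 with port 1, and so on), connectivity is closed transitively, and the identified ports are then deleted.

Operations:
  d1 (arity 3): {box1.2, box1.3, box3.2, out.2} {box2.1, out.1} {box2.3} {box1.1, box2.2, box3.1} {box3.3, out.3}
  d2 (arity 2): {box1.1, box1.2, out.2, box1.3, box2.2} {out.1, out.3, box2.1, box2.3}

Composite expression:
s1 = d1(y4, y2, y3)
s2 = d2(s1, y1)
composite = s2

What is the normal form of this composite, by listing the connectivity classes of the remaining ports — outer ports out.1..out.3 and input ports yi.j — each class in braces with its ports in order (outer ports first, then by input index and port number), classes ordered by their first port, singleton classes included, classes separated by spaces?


{out.1, out.3, y1.1, y1.3} {out.2, y1.2, y2.1, y3.2, y3.3, y4.2, y4.3} {y2.2, y3.1, y4.1} {y2.3}

After gluing at d2, chains via deleted ports link the y-ports.
d1 over (y4, y2, y3) gives {out.1, y2.1} {out.2, y3.2, y4.2, y4.3} {out.3, y3.3} {y2.2, y3.1, y4.1} {y2.3}, out.j being that stage's outer ports
d2 over (y4, y2, y3, y1) gives {out.1, out.3, y1.1, y1.3} {out.2, y1.2, y2.1, y3.2, y3.3, y4.2, y4.3} {y2.2, y3.1, y4.1} {y2.3}, out.j being that stage's outer ports


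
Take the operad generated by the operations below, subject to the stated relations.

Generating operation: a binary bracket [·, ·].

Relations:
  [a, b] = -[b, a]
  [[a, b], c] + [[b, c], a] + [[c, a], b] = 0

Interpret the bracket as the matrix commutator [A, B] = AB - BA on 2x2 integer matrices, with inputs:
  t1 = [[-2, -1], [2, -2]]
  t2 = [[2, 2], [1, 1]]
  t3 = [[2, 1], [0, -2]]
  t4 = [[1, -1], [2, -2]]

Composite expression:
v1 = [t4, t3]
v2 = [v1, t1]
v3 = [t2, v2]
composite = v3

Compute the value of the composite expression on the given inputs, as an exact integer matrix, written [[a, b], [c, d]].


[t4, t3] = [[-2, 7], [8, 2]]
[[t4, t3], t1] = [[22, 4], [8, -22]]
[t2, [[t4, t3], t1]] = [[12, -84], [36, -12]]

[[12, -84], [36, -12]]


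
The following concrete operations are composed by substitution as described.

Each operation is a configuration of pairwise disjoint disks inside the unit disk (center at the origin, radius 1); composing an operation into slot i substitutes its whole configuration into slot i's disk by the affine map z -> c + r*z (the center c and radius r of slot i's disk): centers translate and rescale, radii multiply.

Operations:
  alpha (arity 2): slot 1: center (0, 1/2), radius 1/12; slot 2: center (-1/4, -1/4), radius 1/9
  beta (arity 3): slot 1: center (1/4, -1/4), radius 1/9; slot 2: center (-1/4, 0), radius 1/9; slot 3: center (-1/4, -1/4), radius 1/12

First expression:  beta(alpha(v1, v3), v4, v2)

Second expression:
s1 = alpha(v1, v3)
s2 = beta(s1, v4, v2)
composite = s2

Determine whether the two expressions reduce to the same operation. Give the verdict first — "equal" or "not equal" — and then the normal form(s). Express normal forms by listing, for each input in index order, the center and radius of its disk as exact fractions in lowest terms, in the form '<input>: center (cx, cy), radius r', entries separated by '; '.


equal — both sides give v1: center (1/4, -7/36), radius 1/108; v2: center (-1/4, -1/4), radius 1/12; v3: center (2/9, -5/18), radius 1/81; v4: center (-1/4, 0), radius 1/9

Normal form of the first expression: v1: center (1/4, -7/36), radius 1/108; v2: center (-1/4, -1/4), radius 1/12; v3: center (2/9, -5/18), radius 1/81; v4: center (-1/4, 0), radius 1/9
Normal form of the second expression: v1: center (1/4, -7/36), radius 1/108; v2: center (-1/4, -1/4), radius 1/12; v3: center (2/9, -5/18), radius 1/81; v4: center (-1/4, 0), radius 1/9
Both agree, so they are equal.


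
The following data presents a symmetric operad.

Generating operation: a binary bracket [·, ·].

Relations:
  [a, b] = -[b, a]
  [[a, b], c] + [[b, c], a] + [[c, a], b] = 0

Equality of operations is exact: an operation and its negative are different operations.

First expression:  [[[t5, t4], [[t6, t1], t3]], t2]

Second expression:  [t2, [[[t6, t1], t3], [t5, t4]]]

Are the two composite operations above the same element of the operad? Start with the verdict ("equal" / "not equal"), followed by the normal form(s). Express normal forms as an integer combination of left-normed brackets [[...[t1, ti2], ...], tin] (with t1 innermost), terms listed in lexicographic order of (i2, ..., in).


The first expression, normalized: -[[[[[t1, t6], t3], t4], t5], t2] + [[[[[t1, t6], t3], t5], t4], t2]
The second expression, normalized: -[[[[[t1, t6], t3], t4], t5], t2] + [[[[[t1, t6], t3], t5], t4], t2]
Both agree, so they are equal.

equal — both sides give -[[[[[t1, t6], t3], t4], t5], t2] + [[[[[t1, t6], t3], t5], t4], t2]


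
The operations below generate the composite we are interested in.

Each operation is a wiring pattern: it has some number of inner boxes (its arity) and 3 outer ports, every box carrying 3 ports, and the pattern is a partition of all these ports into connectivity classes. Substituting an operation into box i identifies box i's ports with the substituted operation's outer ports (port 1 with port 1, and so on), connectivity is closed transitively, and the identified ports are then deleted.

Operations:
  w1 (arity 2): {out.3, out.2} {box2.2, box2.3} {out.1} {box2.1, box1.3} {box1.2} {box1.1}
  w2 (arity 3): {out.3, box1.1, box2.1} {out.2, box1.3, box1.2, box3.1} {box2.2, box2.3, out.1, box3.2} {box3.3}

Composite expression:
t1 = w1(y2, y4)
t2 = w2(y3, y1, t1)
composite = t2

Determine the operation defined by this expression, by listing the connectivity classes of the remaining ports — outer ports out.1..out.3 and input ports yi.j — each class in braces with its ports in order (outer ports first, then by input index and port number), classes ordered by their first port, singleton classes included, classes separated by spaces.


Two ports join when wires chain via w2-identified ports.
after w1, the pattern on (y2, y4) reads {out.1} {out.2, out.3} {y2.1} {y2.2} {y2.3, y4.1} {y4.2, y4.3} (out.j = its outer ports)
after w2, the pattern on (y3, y1, y2, y4) reads {out.1, y1.2, y1.3} {out.2, y3.2, y3.3} {out.3, y1.1, y3.1} {y2.1} {y2.2} {y2.3, y4.1} {y4.2, y4.3} (out.j = its outer ports)

{out.1, y1.2, y1.3} {out.2, y3.2, y3.3} {out.3, y1.1, y3.1} {y2.1} {y2.2} {y2.3, y4.1} {y4.2, y4.3}


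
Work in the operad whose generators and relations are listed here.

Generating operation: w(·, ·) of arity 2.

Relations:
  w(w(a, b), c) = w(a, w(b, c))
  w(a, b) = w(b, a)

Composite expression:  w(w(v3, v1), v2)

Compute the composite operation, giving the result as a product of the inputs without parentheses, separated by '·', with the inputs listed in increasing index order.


v1 · v2 · v3

Any arrangement under w is one operation, so sort the v-inputs.
w(v3, v1) unparenthesizes to v3 · v1
w(w(v3, v1), v2) unparenthesizes to v3 · v1 · v2
the factors in increasing index order: v1 · v2 · v3


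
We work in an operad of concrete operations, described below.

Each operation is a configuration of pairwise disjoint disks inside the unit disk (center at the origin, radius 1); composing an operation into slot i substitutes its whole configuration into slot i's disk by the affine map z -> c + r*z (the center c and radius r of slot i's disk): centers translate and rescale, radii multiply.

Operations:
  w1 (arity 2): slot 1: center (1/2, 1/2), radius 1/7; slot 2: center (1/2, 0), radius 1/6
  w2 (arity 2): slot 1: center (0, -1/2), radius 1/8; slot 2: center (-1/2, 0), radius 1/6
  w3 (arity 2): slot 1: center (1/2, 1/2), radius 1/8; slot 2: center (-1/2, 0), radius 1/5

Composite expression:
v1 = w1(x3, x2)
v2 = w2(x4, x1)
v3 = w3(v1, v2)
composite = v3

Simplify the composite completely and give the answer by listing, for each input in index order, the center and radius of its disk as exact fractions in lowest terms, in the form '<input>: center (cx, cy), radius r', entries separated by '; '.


x1: center (-3/5, 0), radius 1/30; x2: center (9/16, 1/2), radius 1/48; x3: center (9/16, 9/16), radius 1/56; x4: center (-1/2, -1/10), radius 1/40


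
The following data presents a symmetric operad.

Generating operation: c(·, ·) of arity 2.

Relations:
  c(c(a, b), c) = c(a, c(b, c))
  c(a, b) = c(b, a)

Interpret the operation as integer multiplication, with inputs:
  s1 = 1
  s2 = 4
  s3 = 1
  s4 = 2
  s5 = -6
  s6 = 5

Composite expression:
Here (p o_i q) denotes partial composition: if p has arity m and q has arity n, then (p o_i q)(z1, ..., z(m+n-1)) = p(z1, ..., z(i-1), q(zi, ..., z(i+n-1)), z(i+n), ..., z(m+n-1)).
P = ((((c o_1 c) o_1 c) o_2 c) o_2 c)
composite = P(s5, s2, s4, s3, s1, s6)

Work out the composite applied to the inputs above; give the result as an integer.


-240

c(s2, s4) = 8
c(c(s2, s4), s3) = 8
c(s5, c(c(s2, s4), s3)) = -48
c(c(s5, c(c(s2, s4), s3)), s1) = -48
c(c(c(s5, c(c(s2, s4), s3)), s1), s6) = -240


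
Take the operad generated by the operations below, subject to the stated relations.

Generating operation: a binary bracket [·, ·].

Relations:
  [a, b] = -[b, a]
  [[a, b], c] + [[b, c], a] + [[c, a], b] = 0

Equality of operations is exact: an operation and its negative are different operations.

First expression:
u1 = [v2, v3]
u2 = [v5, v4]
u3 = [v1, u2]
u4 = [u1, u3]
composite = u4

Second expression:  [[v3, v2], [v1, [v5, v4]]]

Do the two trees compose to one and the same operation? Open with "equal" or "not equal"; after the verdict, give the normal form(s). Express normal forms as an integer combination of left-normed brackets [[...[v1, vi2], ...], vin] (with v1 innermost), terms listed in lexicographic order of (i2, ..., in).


not equal — first [[[[v1, v4], v5], v2], v3] - [[[[v1, v4], v5], v3], v2] - [[[[v1, v5], v4], v2], v3] + [[[[v1, v5], v4], v3], v2], second -[[[[v1, v4], v5], v2], v3] + [[[[v1, v4], v5], v3], v2] + [[[[v1, v5], v4], v2], v3] - [[[[v1, v5], v4], v3], v2]

The first composite normalizes to [[[[v1, v4], v5], v2], v3] - [[[[v1, v4], v5], v3], v2] - [[[[v1, v5], v4], v2], v3] + [[[[v1, v5], v4], v3], v2]
The second composite normalizes to -[[[[v1, v4], v5], v2], v3] + [[[[v1, v4], v5], v3], v2] + [[[[v1, v5], v4], v2], v3] - [[[[v1, v5], v4], v3], v2]
The normal forms differ: not equal.


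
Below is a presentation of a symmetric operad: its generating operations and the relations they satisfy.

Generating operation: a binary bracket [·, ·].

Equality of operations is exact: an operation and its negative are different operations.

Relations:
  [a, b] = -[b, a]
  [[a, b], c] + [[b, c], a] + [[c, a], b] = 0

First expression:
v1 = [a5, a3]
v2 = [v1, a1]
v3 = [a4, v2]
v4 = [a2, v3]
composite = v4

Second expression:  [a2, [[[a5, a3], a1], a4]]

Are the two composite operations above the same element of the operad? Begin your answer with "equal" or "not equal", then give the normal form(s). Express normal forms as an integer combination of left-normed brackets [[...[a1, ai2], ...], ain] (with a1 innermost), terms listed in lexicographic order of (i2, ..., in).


not equal — first [[[[a1, a3], a5], a4], a2] - [[[[a1, a5], a3], a4], a2], second -[[[[a1, a3], a5], a4], a2] + [[[[a1, a5], a3], a4], a2]


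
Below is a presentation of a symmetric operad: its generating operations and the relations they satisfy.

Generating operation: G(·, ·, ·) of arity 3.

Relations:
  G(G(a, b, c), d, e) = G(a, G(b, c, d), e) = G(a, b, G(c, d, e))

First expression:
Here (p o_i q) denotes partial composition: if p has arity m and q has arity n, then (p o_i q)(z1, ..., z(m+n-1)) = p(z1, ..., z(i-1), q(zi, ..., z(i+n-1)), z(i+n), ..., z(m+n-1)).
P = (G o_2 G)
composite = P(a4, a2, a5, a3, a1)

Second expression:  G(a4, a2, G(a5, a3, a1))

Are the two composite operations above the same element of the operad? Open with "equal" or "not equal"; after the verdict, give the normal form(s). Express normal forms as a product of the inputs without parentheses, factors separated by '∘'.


equal; both compose to a4 ∘ a2 ∘ a5 ∘ a3 ∘ a1


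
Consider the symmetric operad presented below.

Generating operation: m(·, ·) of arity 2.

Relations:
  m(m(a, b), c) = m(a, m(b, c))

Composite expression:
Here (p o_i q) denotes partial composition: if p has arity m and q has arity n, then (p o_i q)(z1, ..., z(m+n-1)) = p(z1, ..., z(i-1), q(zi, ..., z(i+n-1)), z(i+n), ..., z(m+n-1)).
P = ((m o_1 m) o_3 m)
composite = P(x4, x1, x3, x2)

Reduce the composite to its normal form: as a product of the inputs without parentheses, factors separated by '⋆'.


x4 ⋆ x1 ⋆ x3 ⋆ x2

The m-tree's shape is irrelevant; the x-reading-order decides.
m(x4, x1) reduces to x4 ⋆ x1
m(x3, x2) reduces to x3 ⋆ x2
m(m(x4, x1), m(x3, x2)) reduces to x4 ⋆ x1 ⋆ x3 ⋆ x2


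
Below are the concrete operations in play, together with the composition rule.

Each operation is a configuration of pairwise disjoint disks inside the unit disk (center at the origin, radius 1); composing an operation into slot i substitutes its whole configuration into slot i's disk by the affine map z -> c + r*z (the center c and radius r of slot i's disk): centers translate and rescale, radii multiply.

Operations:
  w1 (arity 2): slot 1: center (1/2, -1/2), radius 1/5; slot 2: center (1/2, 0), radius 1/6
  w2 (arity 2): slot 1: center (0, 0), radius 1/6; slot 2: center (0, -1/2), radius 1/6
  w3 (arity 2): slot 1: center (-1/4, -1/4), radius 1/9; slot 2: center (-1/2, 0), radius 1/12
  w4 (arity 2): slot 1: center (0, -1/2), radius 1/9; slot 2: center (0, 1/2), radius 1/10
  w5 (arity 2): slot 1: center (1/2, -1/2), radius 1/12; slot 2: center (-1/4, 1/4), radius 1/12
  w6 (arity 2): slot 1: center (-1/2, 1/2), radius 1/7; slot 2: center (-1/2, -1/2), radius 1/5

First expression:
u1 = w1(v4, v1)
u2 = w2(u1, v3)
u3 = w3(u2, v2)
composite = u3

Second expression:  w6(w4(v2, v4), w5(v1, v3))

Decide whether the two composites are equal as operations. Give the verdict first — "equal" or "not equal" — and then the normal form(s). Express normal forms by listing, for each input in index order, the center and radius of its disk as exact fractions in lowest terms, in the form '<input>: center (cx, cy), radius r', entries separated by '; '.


not equal; first: v1: center (-13/54, -1/4), radius 1/324; v2: center (-1/2, 0), radius 1/12; v3: center (-1/4, -11/36), radius 1/54; v4: center (-13/54, -7/27), radius 1/270; second: v1: center (-2/5, -3/5), radius 1/60; v2: center (-1/2, 3/7), radius 1/63; v3: center (-11/20, -9/20), radius 1/60; v4: center (-1/2, 4/7), radius 1/70

Normal form of the first expression: v1: center (-13/54, -1/4), radius 1/324; v2: center (-1/2, 0), radius 1/12; v3: center (-1/4, -11/36), radius 1/54; v4: center (-13/54, -7/27), radius 1/270
Normal form of the second expression: v1: center (-2/5, -3/5), radius 1/60; v2: center (-1/2, 3/7), radius 1/63; v3: center (-11/20, -9/20), radius 1/60; v4: center (-1/2, 4/7), radius 1/70
The normal forms differ: not equal.


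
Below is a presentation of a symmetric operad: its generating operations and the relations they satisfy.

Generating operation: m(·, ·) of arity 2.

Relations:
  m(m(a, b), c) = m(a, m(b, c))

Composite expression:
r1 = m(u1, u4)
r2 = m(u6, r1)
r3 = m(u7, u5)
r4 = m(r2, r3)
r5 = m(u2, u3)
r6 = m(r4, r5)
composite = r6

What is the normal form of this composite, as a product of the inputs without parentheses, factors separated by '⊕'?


u6 ⊕ u1 ⊕ u4 ⊕ u7 ⊕ u5 ⊕ u2 ⊕ u3

Every regrouping of m is equal, so read the u-inputs in written order.
m(u1, u4) reduces to u1 ⊕ u4
m(u6, m(u1, u4)) reduces to u6 ⊕ u1 ⊕ u4
m(u7, u5) reduces to u7 ⊕ u5
m(m(u6, m(u1, u4)), m(u7, u5)) reduces to u6 ⊕ u1 ⊕ u4 ⊕ u7 ⊕ u5
m(u2, u3) reduces to u2 ⊕ u3
m(m(m(u6, m(u1, u4)), m(u7, u5)), m(u2, u3)) reduces to u6 ⊕ u1 ⊕ u4 ⊕ u7 ⊕ u5 ⊕ u2 ⊕ u3


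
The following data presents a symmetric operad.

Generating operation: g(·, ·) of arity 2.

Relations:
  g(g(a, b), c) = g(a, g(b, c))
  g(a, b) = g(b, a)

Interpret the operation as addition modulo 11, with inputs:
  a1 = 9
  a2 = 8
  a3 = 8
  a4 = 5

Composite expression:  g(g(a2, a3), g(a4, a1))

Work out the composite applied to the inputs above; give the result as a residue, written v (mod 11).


8 (mod 11)


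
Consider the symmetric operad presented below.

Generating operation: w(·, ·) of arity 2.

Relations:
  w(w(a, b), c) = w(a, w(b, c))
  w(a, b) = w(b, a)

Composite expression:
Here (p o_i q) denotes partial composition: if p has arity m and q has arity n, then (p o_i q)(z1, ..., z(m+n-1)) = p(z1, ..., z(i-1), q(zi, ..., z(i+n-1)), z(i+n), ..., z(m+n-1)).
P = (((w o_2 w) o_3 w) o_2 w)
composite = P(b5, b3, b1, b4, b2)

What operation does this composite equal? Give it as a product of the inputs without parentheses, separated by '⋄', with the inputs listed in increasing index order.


Any arrangement under w is one operation, so sort the b-inputs.
w(b3, b1) unparenthesizes to b3 ⋄ b1
w(b4, b2) unparenthesizes to b4 ⋄ b2
w(w(b3, b1), w(b4, b2)) unparenthesizes to b3 ⋄ b1 ⋄ b4 ⋄ b2
w(b5, w(w(b3, b1), w(b4, b2))) unparenthesizes to b5 ⋄ b3 ⋄ b1 ⋄ b4 ⋄ b2
putting the inputs in ascending order: b1 ⋄ b2 ⋄ b3 ⋄ b4 ⋄ b5

b1 ⋄ b2 ⋄ b3 ⋄ b4 ⋄ b5


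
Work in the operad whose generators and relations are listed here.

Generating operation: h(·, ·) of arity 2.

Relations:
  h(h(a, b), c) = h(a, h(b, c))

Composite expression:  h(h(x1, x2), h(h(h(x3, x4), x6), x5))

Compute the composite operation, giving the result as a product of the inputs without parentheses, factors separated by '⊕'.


x1 ⊕ x2 ⊕ x3 ⊕ x4 ⊕ x6 ⊕ x5

All parenthesizations of h agree; list the x-inputs left to right.
h(x1, x2) spells out as x1 ⊕ x2
h(x3, x4) spells out as x3 ⊕ x4
h(h(x3, x4), x6) spells out as x3 ⊕ x4 ⊕ x6
h(h(h(x3, x4), x6), x5) spells out as x3 ⊕ x4 ⊕ x6 ⊕ x5
h(h(x1, x2), h(h(h(x3, x4), x6), x5)) spells out as x1 ⊕ x2 ⊕ x3 ⊕ x4 ⊕ x6 ⊕ x5


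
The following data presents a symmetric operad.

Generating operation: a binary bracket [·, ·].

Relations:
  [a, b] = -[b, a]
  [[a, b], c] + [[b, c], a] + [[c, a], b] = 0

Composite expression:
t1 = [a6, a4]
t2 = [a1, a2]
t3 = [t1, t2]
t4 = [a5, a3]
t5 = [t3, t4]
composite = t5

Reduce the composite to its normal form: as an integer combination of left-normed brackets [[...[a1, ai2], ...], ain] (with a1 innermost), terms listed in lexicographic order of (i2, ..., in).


-[[[[[a1, a2], a4], a6], a3], a5] + [[[[[a1, a2], a4], a6], a5], a3] + [[[[[a1, a2], a6], a4], a3], a5] - [[[[[a1, a2], a6], a4], a5], a3]


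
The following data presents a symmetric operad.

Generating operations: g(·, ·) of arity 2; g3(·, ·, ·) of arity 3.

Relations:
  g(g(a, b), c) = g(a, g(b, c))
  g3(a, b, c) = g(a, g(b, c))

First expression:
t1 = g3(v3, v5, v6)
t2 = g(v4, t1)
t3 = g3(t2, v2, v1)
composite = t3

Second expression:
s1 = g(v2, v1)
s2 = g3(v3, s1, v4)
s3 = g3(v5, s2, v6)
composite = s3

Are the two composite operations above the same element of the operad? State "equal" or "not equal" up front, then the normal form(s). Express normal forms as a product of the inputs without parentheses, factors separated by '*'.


not equal; first: v4 * v3 * v5 * v6 * v2 * v1; second: v5 * v3 * v2 * v1 * v4 * v6

Reducing the first expression gives v4 * v3 * v5 * v6 * v2 * v1
Reducing the second expression gives v5 * v3 * v2 * v1 * v4 * v6
Different reductions; not equal.


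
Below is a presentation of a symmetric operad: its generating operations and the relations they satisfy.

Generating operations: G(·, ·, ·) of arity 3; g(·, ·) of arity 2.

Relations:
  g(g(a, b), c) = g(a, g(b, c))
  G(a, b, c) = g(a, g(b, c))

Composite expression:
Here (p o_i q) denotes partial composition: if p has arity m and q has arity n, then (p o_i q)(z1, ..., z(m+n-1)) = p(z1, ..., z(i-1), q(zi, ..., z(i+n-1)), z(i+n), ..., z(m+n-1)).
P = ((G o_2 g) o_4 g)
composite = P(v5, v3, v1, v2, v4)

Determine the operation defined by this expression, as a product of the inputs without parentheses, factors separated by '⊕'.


v5 ⊕ v3 ⊕ v1 ⊕ v2 ⊕ v4

Under associativity of G, the answer is the v's in reading order.
g(v3, v1) collapses to v3 ⊕ v1
g(v2, v4) collapses to v2 ⊕ v4
G(v5, g(v3, v1), g(v2, v4)) collapses to v5 ⊕ v3 ⊕ v1 ⊕ v2 ⊕ v4


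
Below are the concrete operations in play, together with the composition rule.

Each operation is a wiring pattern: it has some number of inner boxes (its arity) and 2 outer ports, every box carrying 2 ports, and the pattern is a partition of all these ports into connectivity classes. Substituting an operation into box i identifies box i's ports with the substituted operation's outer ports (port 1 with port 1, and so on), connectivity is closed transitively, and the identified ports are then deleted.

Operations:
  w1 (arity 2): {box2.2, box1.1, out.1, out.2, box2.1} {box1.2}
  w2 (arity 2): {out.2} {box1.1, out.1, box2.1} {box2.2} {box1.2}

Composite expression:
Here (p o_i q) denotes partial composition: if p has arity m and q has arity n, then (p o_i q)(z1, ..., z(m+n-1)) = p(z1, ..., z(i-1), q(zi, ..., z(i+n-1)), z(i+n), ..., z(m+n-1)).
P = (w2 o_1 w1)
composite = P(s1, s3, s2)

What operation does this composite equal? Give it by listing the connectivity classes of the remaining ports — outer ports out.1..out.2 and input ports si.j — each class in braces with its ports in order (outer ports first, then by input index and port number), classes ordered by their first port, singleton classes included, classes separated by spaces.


{out.1, s1.1, s2.1, s3.1, s3.2} {out.2} {s1.2} {s2.2}

After gluing at w2, chains via deleted ports link the s-ports.
composing w1 on (s1, s3), with out.j its own outer ports: {out.1, out.2, s1.1, s3.1, s3.2} {s1.2}
composing w2 on (s1, s3, s2), with out.j its own outer ports: {out.1, s1.1, s2.1, s3.1, s3.2} {out.2} {s1.2} {s2.2}


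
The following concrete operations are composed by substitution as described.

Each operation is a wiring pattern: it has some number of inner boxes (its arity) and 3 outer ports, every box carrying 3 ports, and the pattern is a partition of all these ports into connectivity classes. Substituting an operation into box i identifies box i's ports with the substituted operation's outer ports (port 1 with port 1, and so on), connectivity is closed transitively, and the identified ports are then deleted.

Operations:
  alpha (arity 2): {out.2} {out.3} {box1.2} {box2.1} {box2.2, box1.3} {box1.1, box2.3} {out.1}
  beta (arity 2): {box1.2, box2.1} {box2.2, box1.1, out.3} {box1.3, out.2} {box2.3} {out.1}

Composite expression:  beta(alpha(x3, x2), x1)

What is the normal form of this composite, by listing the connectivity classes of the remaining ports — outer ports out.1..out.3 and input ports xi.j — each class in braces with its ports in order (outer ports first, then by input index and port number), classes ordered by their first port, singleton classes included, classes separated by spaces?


{out.1} {out.2} {out.3, x1.2} {x1.1} {x1.3} {x2.1} {x2.2, x3.3} {x2.3, x3.1} {x3.2}

Reachability decides: close wires over beta-identified ports.
through alpha, on inputs (x3, x2): {out.1} {out.2} {out.3} {x2.1} {x2.2, x3.3} {x2.3, x3.1} {x3.2} (out.j = stage outer ports)
through beta, on inputs (x3, x2, x1): {out.1} {out.2} {out.3, x1.2} {x1.1} {x1.3} {x2.1} {x2.2, x3.3} {x2.3, x3.1} {x3.2} (out.j = stage outer ports)
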